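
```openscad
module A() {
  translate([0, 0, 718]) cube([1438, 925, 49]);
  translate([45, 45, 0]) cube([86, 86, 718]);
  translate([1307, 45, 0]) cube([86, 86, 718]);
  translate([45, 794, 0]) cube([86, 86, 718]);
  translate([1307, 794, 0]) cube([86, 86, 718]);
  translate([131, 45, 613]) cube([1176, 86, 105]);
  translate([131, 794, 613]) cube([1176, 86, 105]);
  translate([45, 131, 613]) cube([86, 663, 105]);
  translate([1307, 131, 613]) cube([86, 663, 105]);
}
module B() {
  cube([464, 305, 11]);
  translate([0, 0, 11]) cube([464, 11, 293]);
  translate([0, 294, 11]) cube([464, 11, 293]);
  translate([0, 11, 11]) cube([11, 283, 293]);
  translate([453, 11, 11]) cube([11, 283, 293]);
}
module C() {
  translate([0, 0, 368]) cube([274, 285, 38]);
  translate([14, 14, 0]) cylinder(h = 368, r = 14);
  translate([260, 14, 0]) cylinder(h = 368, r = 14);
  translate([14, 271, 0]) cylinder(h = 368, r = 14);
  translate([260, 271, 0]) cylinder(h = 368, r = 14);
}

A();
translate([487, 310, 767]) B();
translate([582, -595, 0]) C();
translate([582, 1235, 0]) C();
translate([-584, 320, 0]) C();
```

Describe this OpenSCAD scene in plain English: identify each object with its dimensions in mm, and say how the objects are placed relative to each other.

A is a table: top 1438 mm (x) × 925 mm (y), 49 mm thick, upper face at z = 767 mm, on four 86×86 mm square legs, each inset 45 mm from the nearest pair of top edges, running from z = 0 to the bottom of the top. Four apron rails, 86 mm thick and 105 mm tall, run between adjacent legs with their top edges flush with the underside of the top and their outer faces flush with the legs' outer faces.

B is an open-topped rectangular box: outside dimensions 464×305×304 mm, with a uniform wall and base thickness of 11 mm. The base is a full 464×305 slab on the floor; four walls sit on top of the base. The front and back walls (the −y and +y sides) span the full width; the two side walls fit between them.

C is a four-legged stool. The seat is a 274×285×38 mm slab whose top surface is at z = 406 mm; four round legs, each 28 mm in diameter, run from the floor (z = 0) to the underside of the seat, each leg's axis is inset half a diameter from the nearest pair of seat edges (so the leg's bounding box is flush with the corner).

The open box is on top of the table, centred. Three stools sit around the table at the −y, +y, −x sides.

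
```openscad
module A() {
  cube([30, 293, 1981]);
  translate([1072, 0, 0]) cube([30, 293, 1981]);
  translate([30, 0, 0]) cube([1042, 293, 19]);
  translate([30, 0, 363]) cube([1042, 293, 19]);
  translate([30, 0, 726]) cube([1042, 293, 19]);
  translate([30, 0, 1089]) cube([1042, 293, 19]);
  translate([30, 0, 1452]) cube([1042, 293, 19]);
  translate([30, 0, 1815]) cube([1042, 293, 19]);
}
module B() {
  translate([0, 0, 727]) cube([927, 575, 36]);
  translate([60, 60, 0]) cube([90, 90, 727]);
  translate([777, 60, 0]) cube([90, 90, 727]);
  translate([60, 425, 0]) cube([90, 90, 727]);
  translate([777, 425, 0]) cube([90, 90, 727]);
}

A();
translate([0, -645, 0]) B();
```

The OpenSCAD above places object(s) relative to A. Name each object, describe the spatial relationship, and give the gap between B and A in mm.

A is a bookshelf. B is a table. The table is on the floor beside the bookshelf on its −y side. The gap between the table and the bookshelf is 70 mm.

The table's nearest face is 70 mm from the bookshelf's −y face.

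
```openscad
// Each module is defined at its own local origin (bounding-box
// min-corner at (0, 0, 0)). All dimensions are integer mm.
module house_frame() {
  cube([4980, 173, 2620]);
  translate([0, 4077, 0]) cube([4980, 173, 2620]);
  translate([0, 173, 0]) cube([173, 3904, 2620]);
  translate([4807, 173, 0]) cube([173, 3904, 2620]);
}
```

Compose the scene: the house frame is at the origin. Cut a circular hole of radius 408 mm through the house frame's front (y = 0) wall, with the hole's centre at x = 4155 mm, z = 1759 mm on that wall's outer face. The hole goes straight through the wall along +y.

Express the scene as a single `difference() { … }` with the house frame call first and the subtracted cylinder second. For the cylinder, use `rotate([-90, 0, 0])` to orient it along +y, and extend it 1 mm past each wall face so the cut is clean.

difference() {
  house_frame();
  translate([4155, -1, 1759]) rotate([-90, 0, 0]) cylinder(h = 175, r = 408);
}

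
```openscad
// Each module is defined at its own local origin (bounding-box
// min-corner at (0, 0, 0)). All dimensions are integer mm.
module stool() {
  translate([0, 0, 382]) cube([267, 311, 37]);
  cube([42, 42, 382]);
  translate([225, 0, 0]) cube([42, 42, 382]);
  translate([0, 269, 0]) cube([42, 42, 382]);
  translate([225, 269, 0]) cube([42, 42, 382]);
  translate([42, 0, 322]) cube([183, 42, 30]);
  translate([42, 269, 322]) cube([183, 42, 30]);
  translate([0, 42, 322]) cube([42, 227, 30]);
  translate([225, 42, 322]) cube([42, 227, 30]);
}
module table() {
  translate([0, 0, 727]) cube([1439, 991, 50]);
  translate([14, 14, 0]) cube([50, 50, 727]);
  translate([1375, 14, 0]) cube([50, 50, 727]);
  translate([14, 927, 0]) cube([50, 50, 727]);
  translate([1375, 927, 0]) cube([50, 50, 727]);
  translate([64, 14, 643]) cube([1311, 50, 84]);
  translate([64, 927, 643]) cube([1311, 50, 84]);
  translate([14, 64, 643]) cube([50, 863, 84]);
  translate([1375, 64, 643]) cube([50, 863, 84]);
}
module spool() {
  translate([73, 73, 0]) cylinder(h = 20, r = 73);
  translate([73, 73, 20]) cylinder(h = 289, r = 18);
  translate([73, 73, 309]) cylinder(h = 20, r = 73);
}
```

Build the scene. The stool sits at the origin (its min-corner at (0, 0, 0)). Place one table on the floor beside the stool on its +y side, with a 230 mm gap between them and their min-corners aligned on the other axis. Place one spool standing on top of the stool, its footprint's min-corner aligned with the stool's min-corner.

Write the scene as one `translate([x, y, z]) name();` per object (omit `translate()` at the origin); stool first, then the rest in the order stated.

stool();
translate([0, 541, 0]) table();
translate([0, 0, 419]) spool();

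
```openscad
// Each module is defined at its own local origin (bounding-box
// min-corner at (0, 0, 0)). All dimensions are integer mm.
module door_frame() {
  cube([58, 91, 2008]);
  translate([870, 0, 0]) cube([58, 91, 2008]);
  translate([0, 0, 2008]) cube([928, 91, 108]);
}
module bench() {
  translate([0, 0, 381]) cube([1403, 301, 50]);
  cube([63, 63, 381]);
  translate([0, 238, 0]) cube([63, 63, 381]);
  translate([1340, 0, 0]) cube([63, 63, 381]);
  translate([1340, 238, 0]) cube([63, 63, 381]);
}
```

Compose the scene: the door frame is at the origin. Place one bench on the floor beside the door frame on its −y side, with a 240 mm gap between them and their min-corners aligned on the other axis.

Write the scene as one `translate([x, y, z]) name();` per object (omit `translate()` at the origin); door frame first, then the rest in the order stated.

door_frame();
translate([0, -541, 0]) bench();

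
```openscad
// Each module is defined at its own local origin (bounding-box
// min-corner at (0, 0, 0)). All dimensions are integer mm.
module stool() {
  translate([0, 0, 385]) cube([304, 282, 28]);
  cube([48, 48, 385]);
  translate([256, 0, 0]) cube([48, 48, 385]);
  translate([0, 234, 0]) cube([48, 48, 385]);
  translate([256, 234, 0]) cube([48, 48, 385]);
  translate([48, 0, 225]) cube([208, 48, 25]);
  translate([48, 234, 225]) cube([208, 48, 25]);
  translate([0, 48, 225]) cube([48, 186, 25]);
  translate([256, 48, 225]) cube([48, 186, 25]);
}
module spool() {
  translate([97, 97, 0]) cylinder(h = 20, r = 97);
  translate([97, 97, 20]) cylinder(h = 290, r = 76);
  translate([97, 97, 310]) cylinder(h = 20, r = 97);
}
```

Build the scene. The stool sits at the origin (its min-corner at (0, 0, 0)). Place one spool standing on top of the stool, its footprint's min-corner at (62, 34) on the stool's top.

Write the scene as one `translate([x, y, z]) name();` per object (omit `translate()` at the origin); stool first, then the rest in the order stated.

stool();
translate([62, 34, 413]) spool();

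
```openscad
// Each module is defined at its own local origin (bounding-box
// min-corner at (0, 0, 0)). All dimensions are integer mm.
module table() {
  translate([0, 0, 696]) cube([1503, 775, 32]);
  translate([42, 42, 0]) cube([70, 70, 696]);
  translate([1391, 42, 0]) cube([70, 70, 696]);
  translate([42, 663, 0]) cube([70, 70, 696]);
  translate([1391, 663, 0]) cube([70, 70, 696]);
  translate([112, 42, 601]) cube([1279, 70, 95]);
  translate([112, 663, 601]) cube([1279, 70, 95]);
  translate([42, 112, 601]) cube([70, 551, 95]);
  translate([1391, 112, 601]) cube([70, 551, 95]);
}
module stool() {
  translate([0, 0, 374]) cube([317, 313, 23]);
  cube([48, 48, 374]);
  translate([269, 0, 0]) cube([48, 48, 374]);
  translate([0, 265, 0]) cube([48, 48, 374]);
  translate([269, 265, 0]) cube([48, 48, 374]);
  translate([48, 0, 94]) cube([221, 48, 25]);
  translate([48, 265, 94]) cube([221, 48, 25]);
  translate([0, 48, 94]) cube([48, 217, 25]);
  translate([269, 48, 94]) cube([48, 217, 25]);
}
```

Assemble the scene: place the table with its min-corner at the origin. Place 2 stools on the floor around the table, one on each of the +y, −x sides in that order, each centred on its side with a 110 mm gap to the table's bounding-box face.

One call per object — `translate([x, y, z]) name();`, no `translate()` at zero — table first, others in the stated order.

table();
translate([593, 885, 0]) stool();
translate([-427, 231, 0]) stool();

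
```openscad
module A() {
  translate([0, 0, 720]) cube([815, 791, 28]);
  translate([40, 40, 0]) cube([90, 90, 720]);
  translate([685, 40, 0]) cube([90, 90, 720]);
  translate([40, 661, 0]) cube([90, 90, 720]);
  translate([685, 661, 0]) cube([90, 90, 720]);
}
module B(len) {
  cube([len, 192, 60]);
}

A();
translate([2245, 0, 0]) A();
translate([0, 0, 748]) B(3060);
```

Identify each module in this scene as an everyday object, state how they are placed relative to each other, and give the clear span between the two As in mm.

A is a table. B is a beam. A beam spans the tops of two tables. The clear span between the two tables is 1430 mm.

Second table starts at x = 2245; first ends at x = 815; clear span = 2245 − 815 = 1430 mm.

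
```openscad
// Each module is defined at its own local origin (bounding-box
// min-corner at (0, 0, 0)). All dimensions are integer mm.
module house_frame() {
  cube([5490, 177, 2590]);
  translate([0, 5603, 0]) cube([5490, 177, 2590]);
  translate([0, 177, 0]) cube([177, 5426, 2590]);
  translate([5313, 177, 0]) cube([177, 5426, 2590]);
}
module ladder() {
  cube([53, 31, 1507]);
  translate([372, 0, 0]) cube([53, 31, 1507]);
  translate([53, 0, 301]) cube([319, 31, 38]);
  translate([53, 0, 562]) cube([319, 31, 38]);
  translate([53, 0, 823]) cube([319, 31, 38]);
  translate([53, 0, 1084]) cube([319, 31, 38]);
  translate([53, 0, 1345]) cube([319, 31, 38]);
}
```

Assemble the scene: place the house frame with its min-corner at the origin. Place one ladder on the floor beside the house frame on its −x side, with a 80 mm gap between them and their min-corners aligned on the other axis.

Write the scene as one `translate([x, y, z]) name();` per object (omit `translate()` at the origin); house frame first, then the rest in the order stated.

house_frame();
translate([-505, 0, 0]) ladder();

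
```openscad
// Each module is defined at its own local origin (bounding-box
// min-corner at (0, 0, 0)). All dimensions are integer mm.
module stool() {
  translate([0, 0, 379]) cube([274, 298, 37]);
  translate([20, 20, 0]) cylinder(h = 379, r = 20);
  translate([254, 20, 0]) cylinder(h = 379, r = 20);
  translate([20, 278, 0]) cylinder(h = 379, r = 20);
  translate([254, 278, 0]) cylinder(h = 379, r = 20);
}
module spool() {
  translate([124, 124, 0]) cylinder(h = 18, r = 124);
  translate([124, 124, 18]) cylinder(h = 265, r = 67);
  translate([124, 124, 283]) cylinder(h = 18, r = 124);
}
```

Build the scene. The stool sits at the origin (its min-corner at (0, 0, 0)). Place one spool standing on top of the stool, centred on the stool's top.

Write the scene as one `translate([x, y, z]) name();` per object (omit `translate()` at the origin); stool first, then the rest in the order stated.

stool();
translate([13, 25, 416]) spool();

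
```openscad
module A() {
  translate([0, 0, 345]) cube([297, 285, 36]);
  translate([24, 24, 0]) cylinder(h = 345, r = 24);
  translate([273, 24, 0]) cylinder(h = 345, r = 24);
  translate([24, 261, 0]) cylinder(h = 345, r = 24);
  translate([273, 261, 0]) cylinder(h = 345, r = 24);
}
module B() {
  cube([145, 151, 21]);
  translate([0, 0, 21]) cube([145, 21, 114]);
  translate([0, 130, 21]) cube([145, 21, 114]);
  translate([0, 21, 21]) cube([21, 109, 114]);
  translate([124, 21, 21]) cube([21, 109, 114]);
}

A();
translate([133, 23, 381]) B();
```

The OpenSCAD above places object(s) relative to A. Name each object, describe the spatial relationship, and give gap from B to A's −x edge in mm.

A is a stool. B is an open box. The open box is on top of the stool. The gap from the open box to the stool's −x edge is 133 mm.

The open box's min-x is at 133; the stool's min-x is 0; gap = 133 mm.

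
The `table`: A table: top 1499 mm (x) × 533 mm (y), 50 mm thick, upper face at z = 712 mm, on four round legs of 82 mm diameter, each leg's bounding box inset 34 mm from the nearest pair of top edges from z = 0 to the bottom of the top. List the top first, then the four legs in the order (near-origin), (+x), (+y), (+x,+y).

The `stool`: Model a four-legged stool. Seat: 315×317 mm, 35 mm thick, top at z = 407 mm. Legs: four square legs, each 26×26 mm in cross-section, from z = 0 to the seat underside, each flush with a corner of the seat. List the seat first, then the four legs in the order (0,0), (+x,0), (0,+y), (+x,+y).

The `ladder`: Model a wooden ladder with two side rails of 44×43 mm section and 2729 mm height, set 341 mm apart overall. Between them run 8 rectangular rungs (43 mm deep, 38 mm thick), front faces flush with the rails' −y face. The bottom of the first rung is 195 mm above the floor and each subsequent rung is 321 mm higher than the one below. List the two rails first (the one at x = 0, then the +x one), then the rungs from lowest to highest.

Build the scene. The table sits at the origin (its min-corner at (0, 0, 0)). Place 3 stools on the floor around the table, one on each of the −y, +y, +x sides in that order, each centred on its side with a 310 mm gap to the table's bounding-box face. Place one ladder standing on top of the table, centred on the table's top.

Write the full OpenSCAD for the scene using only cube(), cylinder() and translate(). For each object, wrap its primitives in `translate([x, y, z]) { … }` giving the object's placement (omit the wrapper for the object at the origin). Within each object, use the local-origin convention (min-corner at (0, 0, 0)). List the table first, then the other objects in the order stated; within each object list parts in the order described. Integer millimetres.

translate([0, 0, 662]) cube([1499, 533, 50]);
translate([75, 75, 0]) cylinder(h = 662, r = 41);
translate([1424, 75, 0]) cylinder(h = 662, r = 41);
translate([75, 458, 0]) cylinder(h = 662, r = 41);
translate([1424, 458, 0]) cylinder(h = 662, r = 41);
translate([592, -627, 0]) {
  translate([0, 0, 372]) cube([315, 317, 35]);
  cube([26, 26, 372]);
  translate([289, 0, 0]) cube([26, 26, 372]);
  translate([0, 291, 0]) cube([26, 26, 372]);
  translate([289, 291, 0]) cube([26, 26, 372]);
}
translate([592, 843, 0]) {
  translate([0, 0, 372]) cube([315, 317, 35]);
  cube([26, 26, 372]);
  translate([289, 0, 0]) cube([26, 26, 372]);
  translate([0, 291, 0]) cube([26, 26, 372]);
  translate([289, 291, 0]) cube([26, 26, 372]);
}
translate([1809, 108, 0]) {
  translate([0, 0, 372]) cube([315, 317, 35]);
  cube([26, 26, 372]);
  translate([289, 0, 0]) cube([26, 26, 372]);
  translate([0, 291, 0]) cube([26, 26, 372]);
  translate([289, 291, 0]) cube([26, 26, 372]);
}
translate([579, 245, 712]) {
  cube([44, 43, 2729]);
  translate([297, 0, 0]) cube([44, 43, 2729]);
  translate([44, 0, 195]) cube([253, 43, 38]);
  translate([44, 0, 516]) cube([253, 43, 38]);
  translate([44, 0, 837]) cube([253, 43, 38]);
  translate([44, 0, 1158]) cube([253, 43, 38]);
  translate([44, 0, 1479]) cube([253, 43, 38]);
  translate([44, 0, 1800]) cube([253, 43, 38]);
  translate([44, 0, 2121]) cube([253, 43, 38]);
  translate([44, 0, 2442]) cube([253, 43, 38]);
}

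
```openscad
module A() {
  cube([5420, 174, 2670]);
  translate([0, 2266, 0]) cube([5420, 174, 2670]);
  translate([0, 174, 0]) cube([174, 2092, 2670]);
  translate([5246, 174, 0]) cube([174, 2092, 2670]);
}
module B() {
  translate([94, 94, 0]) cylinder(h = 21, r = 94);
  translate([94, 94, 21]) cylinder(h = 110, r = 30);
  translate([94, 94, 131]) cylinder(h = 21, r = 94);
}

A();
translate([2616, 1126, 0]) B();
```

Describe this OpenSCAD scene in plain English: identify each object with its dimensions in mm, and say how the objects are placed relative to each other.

A is the wall frame of a small rectangular building: four walls, each 2670 mm tall and 174 mm thick, enclosing a footprint 5420 mm (x) by 2440 mm (y) outside-to-outside, with no floor or roof. The front and back walls (the −y and +y sides) span the full width; the two side walls fit between them.

B is a spool: two coaxial disc flanges of radius 94 mm and thickness 21 mm, joined by a core cylinder of radius 30 mm and height 110 mm. The lower flange rests on z = 0 and the three cylinders share a vertical axis.

The spool sits inside the house frame, centred.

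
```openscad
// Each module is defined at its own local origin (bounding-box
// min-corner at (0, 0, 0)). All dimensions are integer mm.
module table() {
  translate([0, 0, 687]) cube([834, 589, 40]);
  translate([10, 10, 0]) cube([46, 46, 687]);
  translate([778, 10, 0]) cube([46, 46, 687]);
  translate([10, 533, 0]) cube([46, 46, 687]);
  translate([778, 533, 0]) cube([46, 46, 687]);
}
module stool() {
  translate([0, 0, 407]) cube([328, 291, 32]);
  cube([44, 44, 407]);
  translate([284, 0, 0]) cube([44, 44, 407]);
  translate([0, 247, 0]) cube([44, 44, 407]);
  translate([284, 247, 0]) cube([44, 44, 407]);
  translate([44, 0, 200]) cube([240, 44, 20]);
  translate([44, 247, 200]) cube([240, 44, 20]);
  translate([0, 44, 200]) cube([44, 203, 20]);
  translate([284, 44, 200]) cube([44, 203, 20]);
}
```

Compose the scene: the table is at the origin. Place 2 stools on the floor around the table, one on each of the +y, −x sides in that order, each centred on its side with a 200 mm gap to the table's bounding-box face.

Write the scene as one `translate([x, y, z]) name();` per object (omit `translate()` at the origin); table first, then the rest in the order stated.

table();
translate([253, 789, 0]) stool();
translate([-528, 149, 0]) stool();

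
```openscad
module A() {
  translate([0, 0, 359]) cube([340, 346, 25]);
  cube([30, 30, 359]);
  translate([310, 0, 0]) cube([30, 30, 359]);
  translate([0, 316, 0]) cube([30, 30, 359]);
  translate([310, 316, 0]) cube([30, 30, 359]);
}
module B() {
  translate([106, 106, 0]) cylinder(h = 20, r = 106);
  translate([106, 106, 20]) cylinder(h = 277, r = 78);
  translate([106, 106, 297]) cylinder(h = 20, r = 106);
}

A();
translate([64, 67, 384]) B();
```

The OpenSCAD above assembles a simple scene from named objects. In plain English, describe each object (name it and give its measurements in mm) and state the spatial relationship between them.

A is a simple wooden stool: a rectangular seat 340 mm (x) by 346 mm (y), 25 mm thick, top face at z = 384 mm, on four square legs, each 30×30 mm in cross-section. The legs rest on z = 0, each flush with a corner of the seat.

B is a spool: two coaxial disc flanges of radius 106 mm and thickness 20 mm, joined by a core cylinder of radius 78 mm and height 277 mm. The lower flange rests on z = 0 and the three cylinders share a vertical axis.

The spool is on top of the stool, centred.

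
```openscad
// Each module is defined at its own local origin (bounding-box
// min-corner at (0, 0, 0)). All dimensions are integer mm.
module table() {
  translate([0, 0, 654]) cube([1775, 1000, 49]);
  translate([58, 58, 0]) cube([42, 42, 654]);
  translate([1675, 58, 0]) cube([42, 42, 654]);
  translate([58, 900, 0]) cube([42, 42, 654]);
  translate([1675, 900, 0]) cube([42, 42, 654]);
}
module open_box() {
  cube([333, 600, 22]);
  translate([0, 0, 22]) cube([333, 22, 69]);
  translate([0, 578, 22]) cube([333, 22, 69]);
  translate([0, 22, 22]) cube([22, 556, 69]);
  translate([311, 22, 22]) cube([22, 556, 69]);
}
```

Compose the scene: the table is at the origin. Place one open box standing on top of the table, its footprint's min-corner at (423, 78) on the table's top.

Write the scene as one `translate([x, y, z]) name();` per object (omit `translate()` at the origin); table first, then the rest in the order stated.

table();
translate([423, 78, 703]) open_box();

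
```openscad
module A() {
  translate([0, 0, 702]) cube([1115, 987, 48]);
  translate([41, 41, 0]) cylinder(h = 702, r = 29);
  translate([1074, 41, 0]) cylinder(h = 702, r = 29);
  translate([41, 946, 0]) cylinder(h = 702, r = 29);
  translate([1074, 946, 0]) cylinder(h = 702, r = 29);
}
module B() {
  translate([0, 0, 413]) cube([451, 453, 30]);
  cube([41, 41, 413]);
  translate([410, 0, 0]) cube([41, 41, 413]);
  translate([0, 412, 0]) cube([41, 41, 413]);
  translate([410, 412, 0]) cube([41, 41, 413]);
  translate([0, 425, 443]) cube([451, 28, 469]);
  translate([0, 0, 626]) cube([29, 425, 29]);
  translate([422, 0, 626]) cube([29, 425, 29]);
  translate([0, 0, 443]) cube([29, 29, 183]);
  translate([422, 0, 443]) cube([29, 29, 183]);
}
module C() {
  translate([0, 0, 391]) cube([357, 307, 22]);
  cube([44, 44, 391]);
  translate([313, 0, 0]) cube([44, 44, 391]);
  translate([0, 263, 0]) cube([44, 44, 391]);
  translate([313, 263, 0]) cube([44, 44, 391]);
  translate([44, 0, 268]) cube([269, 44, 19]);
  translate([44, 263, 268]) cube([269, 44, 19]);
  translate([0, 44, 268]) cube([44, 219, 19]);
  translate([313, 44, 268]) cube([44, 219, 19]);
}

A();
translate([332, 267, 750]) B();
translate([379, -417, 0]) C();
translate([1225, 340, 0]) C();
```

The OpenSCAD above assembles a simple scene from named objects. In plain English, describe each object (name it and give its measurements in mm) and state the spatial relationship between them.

A is a rectangular dining table. The top is 1115×987×48 mm with its upper surface at z = 750 mm. It stands on four round legs of 58 mm diameter, each leg's bounding box inset 12 mm from the nearest pair of top edges, running from the floor to the underside of the top.

B is a chair. The seat is a 451×453×30 mm slab with its top at z = 443 mm, on four 41×41 mm corner legs (flush with the seat edges, standing on z = 0). A flat backrest 28 mm thick, 469 mm tall, spans the full seat width and rises from the seat top along its +y edge, rear face flush with the rear of the seat. Two armrests of 29×29 mm section run along each side from the seat's front edge to the front of the backrest, top faces 212 mm above the seat top and outer faces flush with the seat's x-edges; a 29×29 mm post under the front of each armrest stands on the seat at the front corner.

C is a four-legged stool. The seat is 357×307 mm, 22 mm thick, top at z = 413 mm. It stands on four square legs, each 44×44 mm in cross-section, from z = 0 to the seat underside, each flush with a corner of the seat. Four stretchers, 44 mm wide and 19 mm tall, connect adjacent legs with their undersides at z = 268 mm, each running between the inner faces of the legs it joins and aligned with the legs' outer faces on the other axis.

The chair is on top of the table, centred. Two stools sit around the table at the −y, +x sides.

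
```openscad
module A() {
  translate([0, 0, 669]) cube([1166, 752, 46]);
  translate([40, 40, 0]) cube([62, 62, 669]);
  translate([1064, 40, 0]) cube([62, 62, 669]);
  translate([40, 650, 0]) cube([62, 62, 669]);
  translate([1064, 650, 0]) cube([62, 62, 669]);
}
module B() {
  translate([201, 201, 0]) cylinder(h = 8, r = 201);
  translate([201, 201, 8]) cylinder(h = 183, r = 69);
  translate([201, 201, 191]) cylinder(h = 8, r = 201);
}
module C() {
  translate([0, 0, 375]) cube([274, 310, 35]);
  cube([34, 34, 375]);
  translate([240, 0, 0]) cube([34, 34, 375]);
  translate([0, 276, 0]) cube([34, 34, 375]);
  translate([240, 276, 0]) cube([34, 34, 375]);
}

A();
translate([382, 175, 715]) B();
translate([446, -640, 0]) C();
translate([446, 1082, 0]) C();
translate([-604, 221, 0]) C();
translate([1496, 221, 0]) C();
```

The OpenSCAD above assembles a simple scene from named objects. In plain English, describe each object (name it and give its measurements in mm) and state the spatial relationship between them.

A is a table: top 1166 mm (x) × 752 mm (y), 46 mm thick, upper face at z = 715 mm, on four 62×62 mm square legs, each inset 40 mm from the nearest pair of top edges, running from z = 0 to the bottom of the top.

B is a spool: two coaxial disc flanges of radius 201 mm and thickness 8 mm, joined by a core cylinder of radius 69 mm and height 183 mm. The lower flange rests on z = 0 and the three cylinders share a vertical axis.

C is a four-legged stool. The seat is 274×310 mm, 35 mm thick, top at z = 410 mm. It stands on four square legs, each 34×34 mm in cross-section, from z = 0 to the seat underside, each flush with a corner of the seat.

The spool is on top of the table, centred. Four stools sit around the table at the −y, +y, −x, +x sides.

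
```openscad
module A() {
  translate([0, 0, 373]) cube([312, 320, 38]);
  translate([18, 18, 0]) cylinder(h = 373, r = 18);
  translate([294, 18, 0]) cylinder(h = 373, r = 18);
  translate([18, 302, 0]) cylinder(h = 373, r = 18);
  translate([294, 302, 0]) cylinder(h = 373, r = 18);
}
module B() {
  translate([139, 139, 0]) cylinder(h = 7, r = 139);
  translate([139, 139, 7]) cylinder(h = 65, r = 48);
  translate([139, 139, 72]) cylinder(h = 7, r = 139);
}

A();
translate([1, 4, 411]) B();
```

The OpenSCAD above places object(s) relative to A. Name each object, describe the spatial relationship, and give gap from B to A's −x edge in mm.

A is a stool. B is a spool. The spool is on top of the stool. The gap from the spool to the stool's −x edge is 1 mm.

The spool's min-x is at 1; the stool's min-x is 0; gap = 1 mm.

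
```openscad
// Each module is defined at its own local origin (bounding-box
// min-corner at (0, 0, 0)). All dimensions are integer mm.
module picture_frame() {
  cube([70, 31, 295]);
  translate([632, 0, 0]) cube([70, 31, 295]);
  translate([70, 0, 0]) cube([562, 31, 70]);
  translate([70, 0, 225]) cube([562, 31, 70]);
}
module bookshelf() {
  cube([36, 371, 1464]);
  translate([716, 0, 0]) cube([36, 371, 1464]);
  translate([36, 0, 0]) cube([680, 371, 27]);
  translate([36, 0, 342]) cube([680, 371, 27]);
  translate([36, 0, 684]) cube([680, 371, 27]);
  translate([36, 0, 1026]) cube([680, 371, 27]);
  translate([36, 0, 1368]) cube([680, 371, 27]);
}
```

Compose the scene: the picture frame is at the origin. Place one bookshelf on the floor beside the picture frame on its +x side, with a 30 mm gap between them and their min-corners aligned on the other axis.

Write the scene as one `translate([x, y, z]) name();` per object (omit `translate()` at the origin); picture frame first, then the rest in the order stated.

picture_frame();
translate([732, 0, 0]) bookshelf();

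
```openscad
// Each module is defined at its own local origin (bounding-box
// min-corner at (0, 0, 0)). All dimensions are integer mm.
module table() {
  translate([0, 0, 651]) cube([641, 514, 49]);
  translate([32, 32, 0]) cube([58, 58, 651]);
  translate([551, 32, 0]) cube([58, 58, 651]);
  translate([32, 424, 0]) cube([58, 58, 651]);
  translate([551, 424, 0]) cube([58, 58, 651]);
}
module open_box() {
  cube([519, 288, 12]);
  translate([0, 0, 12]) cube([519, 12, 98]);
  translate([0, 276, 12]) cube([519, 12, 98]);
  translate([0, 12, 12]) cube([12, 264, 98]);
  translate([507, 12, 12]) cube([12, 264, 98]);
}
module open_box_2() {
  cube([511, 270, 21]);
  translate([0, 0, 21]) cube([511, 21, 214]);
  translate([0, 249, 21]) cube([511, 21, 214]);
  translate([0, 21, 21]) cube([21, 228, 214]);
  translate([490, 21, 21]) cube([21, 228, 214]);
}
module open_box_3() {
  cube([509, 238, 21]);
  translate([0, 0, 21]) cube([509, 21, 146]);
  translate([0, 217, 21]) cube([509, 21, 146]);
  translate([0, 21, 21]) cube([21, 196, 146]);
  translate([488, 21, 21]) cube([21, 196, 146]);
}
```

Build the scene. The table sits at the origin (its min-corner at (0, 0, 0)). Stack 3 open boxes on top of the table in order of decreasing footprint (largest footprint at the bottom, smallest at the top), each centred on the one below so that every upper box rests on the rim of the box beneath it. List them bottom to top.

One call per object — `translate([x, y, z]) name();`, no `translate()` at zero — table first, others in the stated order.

table();
translate([61, 113, 700]) open_box();
translate([65, 122, 810]) open_box_2();
translate([66, 138, 1045]) open_box_3();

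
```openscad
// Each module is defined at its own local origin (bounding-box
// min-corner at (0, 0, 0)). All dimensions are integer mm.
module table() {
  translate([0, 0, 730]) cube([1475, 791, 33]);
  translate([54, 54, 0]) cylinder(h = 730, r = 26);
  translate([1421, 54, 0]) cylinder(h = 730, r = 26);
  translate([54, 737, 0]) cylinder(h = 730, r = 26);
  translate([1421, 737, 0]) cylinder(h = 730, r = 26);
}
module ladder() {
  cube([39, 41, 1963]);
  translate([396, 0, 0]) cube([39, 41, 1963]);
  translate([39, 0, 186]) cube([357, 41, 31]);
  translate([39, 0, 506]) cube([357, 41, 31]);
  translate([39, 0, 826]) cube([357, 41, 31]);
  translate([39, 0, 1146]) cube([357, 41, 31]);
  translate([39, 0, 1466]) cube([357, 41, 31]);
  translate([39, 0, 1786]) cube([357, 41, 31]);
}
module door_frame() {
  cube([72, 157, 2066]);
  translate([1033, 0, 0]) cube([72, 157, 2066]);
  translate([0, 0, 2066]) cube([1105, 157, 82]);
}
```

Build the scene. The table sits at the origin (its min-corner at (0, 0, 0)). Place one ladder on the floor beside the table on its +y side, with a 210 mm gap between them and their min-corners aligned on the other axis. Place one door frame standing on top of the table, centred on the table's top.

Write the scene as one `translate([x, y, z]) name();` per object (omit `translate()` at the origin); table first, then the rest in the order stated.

table();
translate([0, 1001, 0]) ladder();
translate([185, 317, 763]) door_frame();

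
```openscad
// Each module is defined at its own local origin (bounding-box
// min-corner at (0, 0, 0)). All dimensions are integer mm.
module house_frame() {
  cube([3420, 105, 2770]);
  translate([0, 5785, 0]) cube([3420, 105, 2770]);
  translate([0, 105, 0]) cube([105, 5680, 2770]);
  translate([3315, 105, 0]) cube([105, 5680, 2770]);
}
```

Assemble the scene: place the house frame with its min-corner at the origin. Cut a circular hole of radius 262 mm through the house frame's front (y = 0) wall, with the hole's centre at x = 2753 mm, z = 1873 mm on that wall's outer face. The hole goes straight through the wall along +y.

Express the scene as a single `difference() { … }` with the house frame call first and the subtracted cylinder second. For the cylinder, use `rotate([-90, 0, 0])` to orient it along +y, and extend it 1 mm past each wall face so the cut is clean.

difference() {
  house_frame();
  translate([2753, -1, 1873]) rotate([-90, 0, 0]) cylinder(h = 107, r = 262);
}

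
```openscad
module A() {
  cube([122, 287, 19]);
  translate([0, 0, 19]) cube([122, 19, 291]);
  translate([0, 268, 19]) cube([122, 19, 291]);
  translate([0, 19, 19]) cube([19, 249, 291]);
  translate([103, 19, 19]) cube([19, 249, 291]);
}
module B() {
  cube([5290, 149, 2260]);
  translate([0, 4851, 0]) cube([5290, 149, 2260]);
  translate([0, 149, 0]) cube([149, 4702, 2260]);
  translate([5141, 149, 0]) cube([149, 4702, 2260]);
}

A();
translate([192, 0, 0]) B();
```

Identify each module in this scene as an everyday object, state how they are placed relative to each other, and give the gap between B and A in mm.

A is an open box. B is a house frame. The house frame is on the floor beside the open box on its +x side. The gap between the house frame and the open box is 70 mm.

The house frame's nearest face is 70 mm from the open box's +x face.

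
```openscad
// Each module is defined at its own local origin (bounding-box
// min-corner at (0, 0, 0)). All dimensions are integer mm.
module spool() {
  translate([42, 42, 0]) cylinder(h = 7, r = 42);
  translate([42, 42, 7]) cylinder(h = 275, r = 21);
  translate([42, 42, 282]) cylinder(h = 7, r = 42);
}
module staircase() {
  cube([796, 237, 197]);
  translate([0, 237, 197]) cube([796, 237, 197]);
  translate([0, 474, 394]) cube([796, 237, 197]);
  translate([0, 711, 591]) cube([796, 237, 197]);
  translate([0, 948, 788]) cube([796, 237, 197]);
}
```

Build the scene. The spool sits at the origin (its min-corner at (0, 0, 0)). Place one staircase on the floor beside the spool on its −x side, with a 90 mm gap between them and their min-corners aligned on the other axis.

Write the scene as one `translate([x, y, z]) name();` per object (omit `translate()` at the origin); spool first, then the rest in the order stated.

spool();
translate([-886, 0, 0]) staircase();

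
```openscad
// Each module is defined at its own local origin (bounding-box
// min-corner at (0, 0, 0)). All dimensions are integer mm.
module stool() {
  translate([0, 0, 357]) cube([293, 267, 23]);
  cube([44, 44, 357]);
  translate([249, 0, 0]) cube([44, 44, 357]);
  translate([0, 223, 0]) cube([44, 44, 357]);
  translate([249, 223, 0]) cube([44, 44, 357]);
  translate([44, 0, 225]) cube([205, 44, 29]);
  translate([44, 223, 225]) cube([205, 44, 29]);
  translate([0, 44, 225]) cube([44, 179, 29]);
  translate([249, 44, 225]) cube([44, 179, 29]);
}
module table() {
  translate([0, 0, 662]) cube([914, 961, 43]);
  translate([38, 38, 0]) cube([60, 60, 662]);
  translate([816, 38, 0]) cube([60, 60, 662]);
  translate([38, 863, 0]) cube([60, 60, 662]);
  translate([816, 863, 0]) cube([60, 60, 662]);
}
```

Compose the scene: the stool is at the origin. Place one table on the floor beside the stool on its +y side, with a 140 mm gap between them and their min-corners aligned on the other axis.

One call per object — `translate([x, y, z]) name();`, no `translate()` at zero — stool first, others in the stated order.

stool();
translate([0, 407, 0]) table();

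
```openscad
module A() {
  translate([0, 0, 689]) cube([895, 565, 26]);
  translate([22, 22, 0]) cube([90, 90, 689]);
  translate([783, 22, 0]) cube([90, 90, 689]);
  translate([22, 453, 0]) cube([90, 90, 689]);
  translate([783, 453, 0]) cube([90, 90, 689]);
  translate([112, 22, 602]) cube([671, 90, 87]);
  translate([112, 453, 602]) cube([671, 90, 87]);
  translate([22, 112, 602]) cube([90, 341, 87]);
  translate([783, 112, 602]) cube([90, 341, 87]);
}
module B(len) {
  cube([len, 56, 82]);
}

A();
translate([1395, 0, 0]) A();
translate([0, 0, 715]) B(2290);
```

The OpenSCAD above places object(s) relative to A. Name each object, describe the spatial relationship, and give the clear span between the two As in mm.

Second table starts at x = 1395; first ends at x = 895; clear span = 1395 − 895 = 500 mm.

A is a table. B is a beam. A beam spans the tops of two tables. The clear span between the two tables is 500 mm.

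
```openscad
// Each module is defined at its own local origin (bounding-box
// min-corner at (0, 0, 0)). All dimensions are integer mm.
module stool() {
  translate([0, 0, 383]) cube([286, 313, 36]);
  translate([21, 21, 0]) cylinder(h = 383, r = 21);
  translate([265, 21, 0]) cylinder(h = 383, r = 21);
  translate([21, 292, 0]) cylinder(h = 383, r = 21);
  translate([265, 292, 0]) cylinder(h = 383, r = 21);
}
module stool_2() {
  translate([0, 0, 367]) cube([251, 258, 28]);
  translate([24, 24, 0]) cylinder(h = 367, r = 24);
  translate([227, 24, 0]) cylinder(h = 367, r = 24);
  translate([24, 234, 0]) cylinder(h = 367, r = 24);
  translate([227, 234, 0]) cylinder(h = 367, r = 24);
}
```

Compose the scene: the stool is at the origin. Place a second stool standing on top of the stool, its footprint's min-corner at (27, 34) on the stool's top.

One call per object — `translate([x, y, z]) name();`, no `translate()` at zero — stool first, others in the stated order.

stool();
translate([27, 34, 419]) stool_2();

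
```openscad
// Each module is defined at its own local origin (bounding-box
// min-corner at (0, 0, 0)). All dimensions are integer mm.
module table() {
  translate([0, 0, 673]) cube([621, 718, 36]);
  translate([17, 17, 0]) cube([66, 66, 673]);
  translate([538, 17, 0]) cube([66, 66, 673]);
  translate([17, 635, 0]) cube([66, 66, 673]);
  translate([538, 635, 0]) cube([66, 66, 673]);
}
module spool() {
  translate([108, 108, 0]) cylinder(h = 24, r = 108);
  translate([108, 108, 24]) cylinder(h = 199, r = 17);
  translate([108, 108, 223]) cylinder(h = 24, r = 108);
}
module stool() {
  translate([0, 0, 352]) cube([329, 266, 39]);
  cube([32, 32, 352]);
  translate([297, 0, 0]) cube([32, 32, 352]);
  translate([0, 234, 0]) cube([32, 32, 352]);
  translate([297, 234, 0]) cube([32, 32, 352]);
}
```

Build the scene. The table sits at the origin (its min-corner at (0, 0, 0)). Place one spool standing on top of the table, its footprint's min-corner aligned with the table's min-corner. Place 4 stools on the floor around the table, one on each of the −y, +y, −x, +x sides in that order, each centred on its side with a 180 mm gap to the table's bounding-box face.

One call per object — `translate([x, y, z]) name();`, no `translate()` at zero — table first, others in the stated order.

table();
translate([0, 0, 709]) spool();
translate([146, -446, 0]) stool();
translate([146, 898, 0]) stool();
translate([-509, 226, 0]) stool();
translate([801, 226, 0]) stool();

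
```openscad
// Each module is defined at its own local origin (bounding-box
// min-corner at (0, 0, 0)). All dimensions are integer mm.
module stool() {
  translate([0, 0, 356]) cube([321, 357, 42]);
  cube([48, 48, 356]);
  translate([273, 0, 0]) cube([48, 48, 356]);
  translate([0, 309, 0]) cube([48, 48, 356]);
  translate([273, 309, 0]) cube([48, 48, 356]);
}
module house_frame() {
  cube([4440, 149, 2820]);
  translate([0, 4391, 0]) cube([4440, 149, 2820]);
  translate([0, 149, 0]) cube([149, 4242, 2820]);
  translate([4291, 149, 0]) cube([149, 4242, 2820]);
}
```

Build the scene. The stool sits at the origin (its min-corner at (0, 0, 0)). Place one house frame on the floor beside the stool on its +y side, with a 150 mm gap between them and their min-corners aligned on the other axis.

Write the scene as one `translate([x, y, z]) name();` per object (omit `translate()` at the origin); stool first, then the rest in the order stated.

stool();
translate([0, 507, 0]) house_frame();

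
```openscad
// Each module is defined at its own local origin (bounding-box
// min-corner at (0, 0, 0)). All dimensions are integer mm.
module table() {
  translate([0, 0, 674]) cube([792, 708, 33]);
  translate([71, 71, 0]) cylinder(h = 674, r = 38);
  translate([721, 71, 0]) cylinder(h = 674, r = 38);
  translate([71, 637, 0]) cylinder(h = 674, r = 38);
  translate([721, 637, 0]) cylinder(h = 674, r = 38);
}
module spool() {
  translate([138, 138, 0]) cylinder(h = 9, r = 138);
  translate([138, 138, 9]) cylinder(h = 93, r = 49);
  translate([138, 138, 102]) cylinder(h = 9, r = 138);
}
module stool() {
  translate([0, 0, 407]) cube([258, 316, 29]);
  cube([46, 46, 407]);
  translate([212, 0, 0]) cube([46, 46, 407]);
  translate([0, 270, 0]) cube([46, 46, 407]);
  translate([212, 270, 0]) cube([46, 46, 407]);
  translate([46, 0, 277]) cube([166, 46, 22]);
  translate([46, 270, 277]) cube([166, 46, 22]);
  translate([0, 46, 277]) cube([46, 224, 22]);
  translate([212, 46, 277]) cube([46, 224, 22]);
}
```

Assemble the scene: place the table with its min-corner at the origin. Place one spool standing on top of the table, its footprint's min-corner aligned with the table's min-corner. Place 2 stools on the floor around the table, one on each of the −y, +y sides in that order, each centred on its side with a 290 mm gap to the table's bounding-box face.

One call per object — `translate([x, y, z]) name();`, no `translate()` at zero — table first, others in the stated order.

table();
translate([0, 0, 707]) spool();
translate([267, -606, 0]) stool();
translate([267, 998, 0]) stool();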